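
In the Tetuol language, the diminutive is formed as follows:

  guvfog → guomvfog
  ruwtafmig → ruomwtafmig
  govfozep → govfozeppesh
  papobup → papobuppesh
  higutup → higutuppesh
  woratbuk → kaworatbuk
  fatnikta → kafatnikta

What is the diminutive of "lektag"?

"lektag" ends in -g. The stems ending in -g (guvfog → guomvfog, ruwtafmig → ruomwtafmig) insert -om- after the first vowel.
The other patterns: stems ending in -p double the final consonant and add -esh; stems ending in -a or -k add the prefix ka-.
So lektag → leomktag.

leomktag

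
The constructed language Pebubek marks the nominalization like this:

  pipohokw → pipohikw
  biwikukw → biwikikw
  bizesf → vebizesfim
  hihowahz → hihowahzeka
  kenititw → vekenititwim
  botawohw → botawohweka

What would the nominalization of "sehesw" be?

veseheswim

botawohw and pipohokw both end in -w yet inflect differently (botawohweka, pipohikw), so the final letter is not what conditions the rule; the second-to-last letter is.
"sehesw" has second-to-last letter 's'. The one such stem in the data (bizesf → vebizesfim) adds ve- … -im around the stem, so the same rule applies.
The other patterns: stems whose second-to-last letter is 'h' add -eka; stems whose second-to-last letter is 'k' change the last vowel to 'i'.
So sehesw → veseheswim.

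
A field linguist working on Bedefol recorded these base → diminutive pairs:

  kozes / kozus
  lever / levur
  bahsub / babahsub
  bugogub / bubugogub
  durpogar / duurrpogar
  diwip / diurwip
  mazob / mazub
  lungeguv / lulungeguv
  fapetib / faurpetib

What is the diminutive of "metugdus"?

"metugdus" has last vowel 'u'. The stems whose last vowel is 'u' (bugogub → bubugogub, bahsub → babahsub, lungeguv → lulungeguv) repeat the first consonant+vowel as a prefix.
The other patterns: stems whose last vowel is 'a' or 'i' insert -ur- after the first vowel; stems whose last vowel is 'e' or 'o' change the last vowel to 'u'.
So metugdus → memetugdus.

memetugdus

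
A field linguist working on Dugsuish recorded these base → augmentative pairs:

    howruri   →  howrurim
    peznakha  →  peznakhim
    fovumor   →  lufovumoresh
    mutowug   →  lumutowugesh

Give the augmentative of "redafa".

howruri and mutowug both have 3 vowels yet inflect differently (howrurim, lumutowugesh), so the number of vowels is not what conditions the rule; whether the stem ends in a vowel or a consonant is.
"redafa" ends in a vowel. The stems ending in a vowel (howruri → howrurim, peznakha → peznakhim) drop the final letter and add -im.
The other pattern: stems ending in a consonant add lu- … -esh around the stem.
So redafa → redafim.

redafim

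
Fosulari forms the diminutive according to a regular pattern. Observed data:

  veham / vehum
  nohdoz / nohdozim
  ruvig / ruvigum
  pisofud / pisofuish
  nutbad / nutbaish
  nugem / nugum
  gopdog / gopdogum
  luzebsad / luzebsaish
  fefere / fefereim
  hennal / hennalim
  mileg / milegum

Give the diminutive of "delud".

"delud" ends in -d. The stems ending in -d (pisofud → pisofuish, luzebsad → luzebsaish, nutbad → nutbaish) drop the final letter and add -ish.
So delud → deluish.

deluish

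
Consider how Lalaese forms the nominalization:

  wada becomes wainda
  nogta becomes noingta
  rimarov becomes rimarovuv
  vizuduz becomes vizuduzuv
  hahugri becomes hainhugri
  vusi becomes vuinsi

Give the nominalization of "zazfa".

zainzfa

"zazfa" ends in a vowel. The stems ending in a vowel (nogta → noingta, hahugri → hainhugri, vusi → vuinsi) insert -in- after the first vowel.
So zazfa → zainzfa.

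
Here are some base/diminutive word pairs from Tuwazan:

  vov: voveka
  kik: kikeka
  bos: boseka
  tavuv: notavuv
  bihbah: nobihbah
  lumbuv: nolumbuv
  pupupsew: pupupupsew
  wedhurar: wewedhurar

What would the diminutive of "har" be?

hareka

vov and tavuv both end in -v yet inflect differently (voveka, notavuv), so the final letter is not what conditions the rule; the number of vowels is.
"har" has 1 vowel. The stems with 1 vowel (vov → voveka, kik → kikeka, bos → boseka) add -eka.
So har → hareka.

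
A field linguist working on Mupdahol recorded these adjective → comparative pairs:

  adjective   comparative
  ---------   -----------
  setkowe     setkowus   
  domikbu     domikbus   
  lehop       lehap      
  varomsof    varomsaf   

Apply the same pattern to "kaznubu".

setkowe and varomsof both have 3 vowels yet inflect differently (setkowus, varomsaf), so the number of vowels is not what conditions the rule; whether the stem ends in a vowel or a consonant is.
"kaznubu" ends in a vowel. The stems ending in a vowel (setkowe → setkowus, domikbu → domikbus) drop the final letter and add -us.
So kaznubu → kaznubus.

kaznubus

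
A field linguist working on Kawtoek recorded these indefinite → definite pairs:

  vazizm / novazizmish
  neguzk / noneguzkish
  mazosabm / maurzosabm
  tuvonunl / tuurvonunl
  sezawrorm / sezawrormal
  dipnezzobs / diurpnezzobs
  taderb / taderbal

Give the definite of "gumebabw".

"gumebabw" has second-to-last letter 'b'. The stems whose second-to-last letter is 'b' (mazosabm → maurzosabm, dipnezzobs → diurpnezzobs) insert -ur- after the first vowel.
So gumebabw → guurmebabw.

guurmebabw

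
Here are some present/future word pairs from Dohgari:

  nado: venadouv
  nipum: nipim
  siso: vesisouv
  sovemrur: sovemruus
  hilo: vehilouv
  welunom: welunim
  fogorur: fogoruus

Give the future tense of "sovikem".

sovikim

"sovikem" ends in -m. The stems ending in -m (nipum → nipim, welunom → welunim) change the last vowel to 'i'.
The other patterns: stems ending in -o add ve- … -uv around the stem; stems ending in -r drop the final letter and add -us.
So sovikem → sovikim.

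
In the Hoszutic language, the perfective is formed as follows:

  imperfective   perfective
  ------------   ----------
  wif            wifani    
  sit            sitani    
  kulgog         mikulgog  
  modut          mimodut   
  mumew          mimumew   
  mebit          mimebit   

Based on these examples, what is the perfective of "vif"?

vifani

sit and modut both end in -t yet inflect differently (sitani, mimodut), so the final letter is not what conditions the rule; the number of vowels is.
"vif" has 1 vowel. The stems with 1 vowel (wif → wifani, sit → sitani) add -ani.
So vif → vifani.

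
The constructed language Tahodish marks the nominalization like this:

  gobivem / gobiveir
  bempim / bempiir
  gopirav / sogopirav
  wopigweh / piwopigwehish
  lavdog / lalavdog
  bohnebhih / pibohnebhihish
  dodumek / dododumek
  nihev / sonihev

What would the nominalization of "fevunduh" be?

pifevunduhish

"fevunduh" ends in -h. The stems ending in -h (bohnebhih → pibohnebhihish, wopigweh → piwopigwehish) add pi- … -ish around the stem.
The other patterns: stems ending in -m drop the final letter and add -ir; stems ending in -v add the prefix so-; stems ending in -g or -k repeat the first consonant+vowel as a prefix.
So fevunduh → pifevunduhish.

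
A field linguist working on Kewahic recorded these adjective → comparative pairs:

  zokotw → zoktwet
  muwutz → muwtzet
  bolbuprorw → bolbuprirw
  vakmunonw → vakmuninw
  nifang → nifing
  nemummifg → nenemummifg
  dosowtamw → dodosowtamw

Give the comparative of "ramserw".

zokotw and bolbuprorw both end in -w yet inflect differently (zoktwet, bolbuprirw), so the final letter is not what conditions the rule; the second-to-last letter is.
"ramserw" has second-to-last letter 'r'. The one such stem in the data (bolbuprorw → bolbuprirw) changes the last vowel to 'i' (as do vakmunonw, nifang), so the same rule applies.
So ramserw → ramsirw.

ramsirw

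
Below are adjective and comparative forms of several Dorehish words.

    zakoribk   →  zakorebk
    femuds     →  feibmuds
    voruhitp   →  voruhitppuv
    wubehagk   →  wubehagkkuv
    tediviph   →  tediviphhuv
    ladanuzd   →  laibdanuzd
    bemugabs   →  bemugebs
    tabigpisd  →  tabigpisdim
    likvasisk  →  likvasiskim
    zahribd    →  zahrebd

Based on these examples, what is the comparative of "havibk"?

havebk

tabigpisd and zahribd both end in -d yet inflect differently (tabigpisdim, zahrebd), so the final letter is not what conditions the rule; the second-to-last letter is.
"havibk" has second-to-last letter 'b'. The stems whose second-to-last letter is 'b' (zahribd → zahrebd, bemugabs → bemugebs, zakoribk → zakorebk) change the last vowel to 'e'.
The other patterns: stems whose second-to-last letter is 's' add -im; stems whose second-to-last letter is 'd' or 'z' insert -ib- after the first vowel; stems whose second-to-last letter is 'g', 'p' or 't' double the final consonant and add -uv.
So havibk → havebk.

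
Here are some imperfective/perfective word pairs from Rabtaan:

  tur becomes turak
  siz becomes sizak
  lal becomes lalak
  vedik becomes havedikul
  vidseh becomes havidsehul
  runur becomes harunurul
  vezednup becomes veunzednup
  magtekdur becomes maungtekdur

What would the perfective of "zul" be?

zulak

tur and runur both end in -r yet inflect differently (turak, harunurul), so the final letter is not what conditions the rule; the number of vowels is.
"zul" has 1 vowel. The stems with 1 vowel (tur → turak, siz → sizak, lal → lalak) add -ak.
So zul → zulak.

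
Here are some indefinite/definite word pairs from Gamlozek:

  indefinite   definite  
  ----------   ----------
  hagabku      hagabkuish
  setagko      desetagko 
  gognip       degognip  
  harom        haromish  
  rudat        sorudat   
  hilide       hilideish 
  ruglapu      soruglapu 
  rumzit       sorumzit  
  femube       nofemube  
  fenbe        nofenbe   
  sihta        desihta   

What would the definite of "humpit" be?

humpitish

femube and hilide both end in -e yet inflect differently (nofemube, hilideish), so the final letter is not what conditions the rule; the first letter is.
"humpit" begins with h-. The stems beginning with h- (hilide → hilideish, hagabku → hagabkuish, harom → haromish) add -ish.
The other patterns: stems beginning with r- add the prefix so-; stems beginning with f- add the prefix no-; stems beginning with g- or s- add the prefix de-.
So humpit → humpitish.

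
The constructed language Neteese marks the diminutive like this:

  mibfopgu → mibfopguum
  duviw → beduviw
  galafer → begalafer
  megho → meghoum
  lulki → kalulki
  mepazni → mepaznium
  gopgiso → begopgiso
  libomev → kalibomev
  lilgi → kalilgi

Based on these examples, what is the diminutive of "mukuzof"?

mukuzofum

"mukuzof" begins with m-. The stems beginning with m- (mepazni → mepaznium, mibfopgu → mibfopguum, megho → meghoum) add -um.
The other patterns: stems beginning with l- add the prefix ka-; stems beginning with d- or g- add the prefix be-.
So mukuzof → mukuzofum.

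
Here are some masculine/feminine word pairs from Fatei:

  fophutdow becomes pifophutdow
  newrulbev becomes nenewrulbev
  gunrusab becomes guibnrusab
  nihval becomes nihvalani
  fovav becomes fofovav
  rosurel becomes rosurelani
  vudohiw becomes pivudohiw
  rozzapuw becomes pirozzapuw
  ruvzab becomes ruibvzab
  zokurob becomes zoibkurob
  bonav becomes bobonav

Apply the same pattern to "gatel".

nihval and gunrusab both have last vowel 'a' yet inflect differently (nihvalani, guibnrusab), so the last vowel is not what conditions the rule; the final letter is.
"gatel" ends in -l. The stems ending in -l (rosurel → rosurelani, nihval → nihvalani) add -ani.
The other patterns: stems ending in -b insert -ib- after the first vowel; stems ending in -w add the prefix pi-; stems ending in -v repeat the first consonant+vowel as a prefix.
So gatel → gatelani.

gatelani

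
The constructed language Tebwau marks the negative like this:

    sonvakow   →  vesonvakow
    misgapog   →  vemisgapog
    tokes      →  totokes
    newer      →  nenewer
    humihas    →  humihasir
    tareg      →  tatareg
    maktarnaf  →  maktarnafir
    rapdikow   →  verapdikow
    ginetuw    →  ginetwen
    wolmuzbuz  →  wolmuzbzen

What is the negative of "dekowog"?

tareg and misgapog both end in -g yet inflect differently (tatareg, vemisgapog), so the final letter is not what conditions the rule; the last vowel is.
"dekowog" has last vowel 'o'. The stems whose last vowel is 'o' (misgapog → vemisgapog, rapdikow → verapdikow, sonvakow → vesonvakow) add the prefix ve-.
The other patterns: stems whose last vowel is 'e' repeat the first consonant+vowel as a prefix; stems whose last vowel is 'a' add -ir; stems whose last vowel is 'u' delete the last vowel and add -en.
So dekowog → vedekowog.

vedekowog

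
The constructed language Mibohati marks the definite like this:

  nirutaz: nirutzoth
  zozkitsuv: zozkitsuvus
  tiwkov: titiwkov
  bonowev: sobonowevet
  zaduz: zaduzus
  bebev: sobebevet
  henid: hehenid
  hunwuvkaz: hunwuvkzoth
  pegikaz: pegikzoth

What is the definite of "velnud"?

"velnud" has last vowel 'u'. The stems whose last vowel is 'u' (zozkitsuv → zozkitsuvus, zaduz → zaduzus) add -us.
So velnud → velnudus.

velnudus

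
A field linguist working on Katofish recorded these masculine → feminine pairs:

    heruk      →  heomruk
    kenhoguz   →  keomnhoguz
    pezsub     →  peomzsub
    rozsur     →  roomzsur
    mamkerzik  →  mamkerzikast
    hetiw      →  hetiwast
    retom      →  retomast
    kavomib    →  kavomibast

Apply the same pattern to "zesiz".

zesizast

"zesiz" has last vowel 'i'. The stems whose last vowel is 'i' (mamkerzik → mamkerzikast, hetiw → hetiwast, kavomib → kavomibast) add -ast.
The other pattern: stems whose last vowel is 'u' insert -om- after the first vowel.
So zesiz → zesizast.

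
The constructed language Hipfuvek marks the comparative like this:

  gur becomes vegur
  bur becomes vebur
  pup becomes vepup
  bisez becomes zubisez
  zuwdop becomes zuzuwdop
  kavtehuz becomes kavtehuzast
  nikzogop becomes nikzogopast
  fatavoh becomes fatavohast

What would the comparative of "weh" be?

veweh

pup and zuwdop both end in -p yet inflect differently (vepup, zuzuwdop), so the final letter is not what conditions the rule; the number of vowels is.
"weh" has 1 vowel. The stems with 1 vowel (gur → vegur, bur → vebur, pup → vepup) add the prefix ve-.
The other patterns: stems with 2 vowels add the prefix zu-; stems with 3 vowels add -ast.
So weh → veweh.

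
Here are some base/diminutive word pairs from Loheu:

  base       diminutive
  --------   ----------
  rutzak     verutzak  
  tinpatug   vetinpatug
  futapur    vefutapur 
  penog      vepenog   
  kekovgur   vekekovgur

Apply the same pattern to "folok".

vefolok

Every pair shown (rutzak → verutzak, tinpatug → vetinpatug, futapur → vefutapur, …) follows the same rule: add the prefix ve-.
So folok → vefolok.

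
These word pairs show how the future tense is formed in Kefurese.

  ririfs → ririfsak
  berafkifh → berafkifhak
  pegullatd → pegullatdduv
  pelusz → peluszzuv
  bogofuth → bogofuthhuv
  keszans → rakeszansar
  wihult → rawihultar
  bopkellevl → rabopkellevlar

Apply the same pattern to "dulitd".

dulitdduv

"dulitd" has second-to-last letter 't'. The stems whose second-to-last letter is 't' (pegullatd → pegullatdduv, bogofuth → bogofuthhuv) double the final consonant and add -uv.
The other patterns: stems whose second-to-last letter is 'f' add -ak; stems whose second-to-last letter is 'l', 'n' or 'v' add ra- … -ar around the stem.
So dulitd → dulitdduv.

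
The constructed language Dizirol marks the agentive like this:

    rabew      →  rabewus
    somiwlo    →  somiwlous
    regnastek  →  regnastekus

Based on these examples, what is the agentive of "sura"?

Every pair shown (rabew → rabewus, somiwlo → somiwlous, regnastek → regnastekus) follows the same rule: add -us.
So sura → suraus.

suraus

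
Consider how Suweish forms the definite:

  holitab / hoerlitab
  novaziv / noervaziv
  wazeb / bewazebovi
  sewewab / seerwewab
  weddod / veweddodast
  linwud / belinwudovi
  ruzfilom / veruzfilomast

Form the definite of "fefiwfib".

feerfiwfib

weddod and linwud both end in -d yet inflect differently (veweddodast, belinwudovi), so the final letter is not what conditions the rule; the last vowel is.
"fefiwfib" has last vowel 'i'. The one such stem in the data (novaziv → noervaziv) inserts -er- after the first vowel (as do holitab, sewewab), so the same rule applies.
So fefiwfib → feerfiwfib.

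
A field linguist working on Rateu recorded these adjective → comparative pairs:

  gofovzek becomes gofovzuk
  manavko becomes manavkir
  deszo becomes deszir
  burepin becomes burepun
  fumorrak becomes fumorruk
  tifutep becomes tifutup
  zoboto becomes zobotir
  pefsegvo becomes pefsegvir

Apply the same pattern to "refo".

"refo" ends in -o. The stems ending in -o (manavko → manavkir, deszo → deszir, pefsegvo → pefsegvir) drop the final letter and add -ir.
So refo → refir.

refir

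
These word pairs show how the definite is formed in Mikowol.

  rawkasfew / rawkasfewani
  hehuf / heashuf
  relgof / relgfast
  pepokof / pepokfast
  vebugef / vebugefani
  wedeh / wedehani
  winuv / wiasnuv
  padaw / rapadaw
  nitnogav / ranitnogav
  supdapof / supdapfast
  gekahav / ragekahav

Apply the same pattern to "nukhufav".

hehuf and supdapof both end in -f yet inflect differently (heashuf, supdapfast), so the final letter is not what conditions the rule; the last vowel is.
"nukhufav" has last vowel 'a'. The stems whose last vowel is 'a' (gekahav → ragekahav, padaw → rapadaw, nitnogav → ranitnogav) add the prefix ra-.
The other patterns: stems whose last vowel is 'u' insert -as- after the first vowel; stems whose last vowel is 'o' delete the last vowel and add -ast; stems whose last vowel is 'e' add -ani.
So nukhufav → ranukhufav.

ranukhufav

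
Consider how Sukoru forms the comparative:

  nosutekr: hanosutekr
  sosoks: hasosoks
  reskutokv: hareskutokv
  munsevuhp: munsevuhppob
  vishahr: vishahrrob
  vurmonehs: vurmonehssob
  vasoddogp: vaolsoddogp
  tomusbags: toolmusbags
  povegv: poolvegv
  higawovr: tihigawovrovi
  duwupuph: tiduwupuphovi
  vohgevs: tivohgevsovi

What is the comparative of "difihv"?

"difihv" has second-to-last letter 'h'. The stems whose second-to-last letter is 'h' (munsevuhp → munsevuhppob, vishahr → vishahrrob, vurmonehs → vurmonehssob) double the final consonant and add -ob.
The other patterns: stems whose second-to-last letter is 'k' add the prefix ha-; stems whose second-to-last letter is 'g' insert -ol- after the first vowel; stems whose second-to-last letter is 'p' or 'v' add ti- … -ovi around the stem.
So difihv → difihvvob.

difihvvob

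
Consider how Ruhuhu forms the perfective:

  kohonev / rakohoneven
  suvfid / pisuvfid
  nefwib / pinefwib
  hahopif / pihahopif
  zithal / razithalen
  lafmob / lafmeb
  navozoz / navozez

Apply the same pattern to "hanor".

lafmob and nefwib both end in -b yet inflect differently (lafmeb, pinefwib), so the final letter is not what conditions the rule; the last vowel is.
"hanor" has last vowel 'o'. The stems whose last vowel is 'o' (navozoz → navozez, lafmob → lafmeb) change the last vowel to 'e'.
So hanor → haner.

haner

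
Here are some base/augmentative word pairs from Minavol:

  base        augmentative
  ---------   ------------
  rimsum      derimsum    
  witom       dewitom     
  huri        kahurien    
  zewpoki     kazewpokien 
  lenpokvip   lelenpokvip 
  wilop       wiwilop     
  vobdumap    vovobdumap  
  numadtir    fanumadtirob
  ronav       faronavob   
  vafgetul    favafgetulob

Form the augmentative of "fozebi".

kafozebien

huri and lenpokvip both have last vowel 'i' yet inflect differently (kahurien, lelenpokvip), so the last vowel is not what conditions the rule; the final letter is.
"fozebi" ends in -i. The stems ending in -i (huri → kahurien, zewpoki → kazewpokien) add ka- … -en around the stem.
The other patterns: stems ending in -m add the prefix de-; stems ending in -p repeat the first consonant+vowel as a prefix; stems ending in -l, -r or -v add fa- … -ob around the stem.
So fozebi → kafozebien.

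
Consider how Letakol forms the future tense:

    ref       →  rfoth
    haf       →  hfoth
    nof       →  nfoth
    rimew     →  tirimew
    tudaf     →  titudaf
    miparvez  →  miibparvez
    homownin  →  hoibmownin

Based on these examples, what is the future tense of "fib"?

"fib" has 1 vowel. The stems with 1 vowel (ref → rfoth, haf → hfoth, nof → nfoth) delete the last vowel and add -oth.
The other patterns: stems with 2 vowels add the prefix ti-; stems with 3 vowels insert -ib- after the first vowel.
So fib → fboth.

fboth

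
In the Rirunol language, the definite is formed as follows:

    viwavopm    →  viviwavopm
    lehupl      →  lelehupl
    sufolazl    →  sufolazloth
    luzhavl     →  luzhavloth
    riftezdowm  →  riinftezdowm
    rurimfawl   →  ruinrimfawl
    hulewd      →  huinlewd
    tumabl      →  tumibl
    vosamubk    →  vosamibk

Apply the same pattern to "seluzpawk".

seinluzpawk

lehupl and sufolazl both end in -l yet inflect differently (lelehupl, sufolazloth), so the final letter is not what conditions the rule; the second-to-last letter is.
"seluzpawk" has second-to-last letter 'w'. The stems whose second-to-last letter is 'w' (riftezdowm → riinftezdowm, rurimfawl → ruinrimfawl, hulewd → huinlewd) insert -in- after the first vowel.
So seluzpawk → seinluzpawk.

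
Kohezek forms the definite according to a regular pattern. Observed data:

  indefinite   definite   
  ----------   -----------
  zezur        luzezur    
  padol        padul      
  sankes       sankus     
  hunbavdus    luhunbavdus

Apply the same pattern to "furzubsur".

hunbavdus and sankes both end in -s yet inflect differently (luhunbavdus, sankus), so the final letter is not what conditions the rule; the last vowel is.
"furzubsur" has last vowel 'u'. The stems whose last vowel is 'u' (hunbavdus → luhunbavdus, zezur → luzezur) add the prefix lu-.
The other pattern: stems whose last vowel is 'e' or 'o' change the last vowel to 'u'.
So furzubsur → lufurzubsur.

lufurzubsur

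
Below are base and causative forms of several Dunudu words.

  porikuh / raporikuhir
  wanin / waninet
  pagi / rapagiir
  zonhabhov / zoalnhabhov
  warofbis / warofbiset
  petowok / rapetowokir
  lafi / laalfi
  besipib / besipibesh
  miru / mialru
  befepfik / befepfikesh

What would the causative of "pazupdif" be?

rapazupdifir

petowok and befepfik both end in -k yet inflect differently (rapetowokir, befepfikesh), so the final letter is not what conditions the rule; the first letter is.
"pazupdif" begins with p-. The stems beginning with p- (pagi → rapagiir, porikuh → raporikuhir, petowok → rapetowokir) add ra- … -ir around the stem.
The other patterns: stems beginning with b- add -esh; stems beginning with w- add -et; stems beginning with l-, m- or z- insert -al- after the first vowel.
So pazupdif → rapazupdifir.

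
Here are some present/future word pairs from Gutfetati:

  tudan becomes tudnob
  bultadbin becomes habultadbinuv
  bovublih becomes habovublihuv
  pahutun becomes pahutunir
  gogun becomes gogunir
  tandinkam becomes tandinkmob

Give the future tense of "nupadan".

nupadnob

gogun and bultadbin both end in -n yet inflect differently (gogunir, habultadbinuv), so the final letter is not what conditions the rule; the last vowel is.
"nupadan" has last vowel 'a'. The stems whose last vowel is 'a' (tandinkam → tandinkmob, tudan → tudnob) delete the last vowel and add -ob.
The other patterns: stems whose last vowel is 'u' add -ir; stems whose last vowel is 'i' add ha- … -uv around the stem.
So nupadan → nupadnob.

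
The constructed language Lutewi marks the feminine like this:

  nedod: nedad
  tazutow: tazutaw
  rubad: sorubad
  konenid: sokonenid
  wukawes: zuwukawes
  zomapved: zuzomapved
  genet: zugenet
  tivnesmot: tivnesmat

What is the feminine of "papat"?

sopapat

nedod and zomapved both end in -d yet inflect differently (nedad, zuzomapved), so the final letter is not what conditions the rule; the last vowel is.
"papat" has last vowel 'a'. The one such stem in the data (rubad → sorubad) adds the prefix so-, so the same rule applies.
So papat → sopapat.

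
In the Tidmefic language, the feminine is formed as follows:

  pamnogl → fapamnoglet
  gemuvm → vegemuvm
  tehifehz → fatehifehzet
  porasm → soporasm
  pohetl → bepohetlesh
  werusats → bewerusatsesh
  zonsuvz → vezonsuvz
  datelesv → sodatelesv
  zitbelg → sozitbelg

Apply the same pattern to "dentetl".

bedentetlesh

porasm and gemuvm both end in -m yet inflect differently (soporasm, vegemuvm), so the final letter is not what conditions the rule; the second-to-last letter is.
"dentetl" has second-to-last letter 't'. The stems whose second-to-last letter is 't' (werusats → bewerusatsesh, pohetl → bepohetlesh) add be- … -esh around the stem.
So dentetl → bedentetlesh.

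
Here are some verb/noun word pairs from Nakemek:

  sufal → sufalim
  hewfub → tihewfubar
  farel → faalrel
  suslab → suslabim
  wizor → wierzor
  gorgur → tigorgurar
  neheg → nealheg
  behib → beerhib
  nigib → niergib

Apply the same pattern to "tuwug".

"tuwug" has last vowel 'u'. The stems whose last vowel is 'u' (hewfub → tihewfubar, gorgur → tigorgurar) add ti- … -ar around the stem.
So tuwug → tituwugar.

tituwugar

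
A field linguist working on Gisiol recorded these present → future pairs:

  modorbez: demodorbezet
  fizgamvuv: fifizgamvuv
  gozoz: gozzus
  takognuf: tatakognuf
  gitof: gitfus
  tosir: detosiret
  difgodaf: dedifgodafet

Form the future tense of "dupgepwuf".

"dupgepwuf" has last vowel 'u'. The stems whose last vowel is 'u' (takognuf → tatakognuf, fizgamvuv → fifizgamvuv) repeat the first consonant+vowel as a prefix.
The other patterns: stems whose last vowel is 'o' delete the last vowel and add -us; stems whose last vowel is 'a', 'e' or 'i' add de- … -et around the stem.
So dupgepwuf → dudupgepwuf.

dudupgepwuf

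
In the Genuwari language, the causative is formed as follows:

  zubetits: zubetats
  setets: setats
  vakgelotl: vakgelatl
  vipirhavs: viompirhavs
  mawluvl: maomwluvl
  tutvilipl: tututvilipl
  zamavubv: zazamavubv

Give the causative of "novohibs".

nonovohibs

zubetits and vipirhavs both end in -s yet inflect differently (zubetats, viompirhavs), so the final letter is not what conditions the rule; the second-to-last letter is.
"novohibs" has second-to-last letter 'b'. The one such stem in the data (zamavubv → zazamavubv) repeats the first consonant+vowel as a prefix (as does tutvilipl), so the same rule applies.
So novohibs → nonovohibs.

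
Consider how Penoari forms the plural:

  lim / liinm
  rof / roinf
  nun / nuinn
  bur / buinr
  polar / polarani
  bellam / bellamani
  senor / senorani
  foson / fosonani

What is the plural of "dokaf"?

"dokaf" has 2 vowels. The stems with 2 vowels (polar → polarani, bellam → bellamani, senor → senorani) add -ani.
The other pattern: stems with 1 vowel insert -in- after the first vowel.
So dokaf → dokafani.

dokafani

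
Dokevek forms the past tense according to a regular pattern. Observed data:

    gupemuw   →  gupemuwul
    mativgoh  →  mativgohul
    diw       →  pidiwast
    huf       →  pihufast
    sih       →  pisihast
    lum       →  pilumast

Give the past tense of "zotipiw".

zotipiwul

"zotipiw" has 3 vowels. The stems with 3 vowels (gupemuw → gupemuwul, mativgoh → mativgohul) add -ul.
The other pattern: stems with 1 vowel add pi- … -ast around the stem.
So zotipiw → zotipiwul.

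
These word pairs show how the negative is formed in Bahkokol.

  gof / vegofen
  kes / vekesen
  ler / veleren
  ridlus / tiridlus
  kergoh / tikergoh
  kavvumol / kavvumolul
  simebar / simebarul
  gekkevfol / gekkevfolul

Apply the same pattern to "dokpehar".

dokpeharul

"dokpehar" has 3 vowels. The stems with 3 vowels (kavvumol → kavvumolul, simebar → simebarul, gekkevfol → gekkevfolul) add -ul.
The other patterns: stems with 1 vowel add ve- … -en around the stem; stems with 2 vowels add the prefix ti-.
So dokpehar → dokpeharul.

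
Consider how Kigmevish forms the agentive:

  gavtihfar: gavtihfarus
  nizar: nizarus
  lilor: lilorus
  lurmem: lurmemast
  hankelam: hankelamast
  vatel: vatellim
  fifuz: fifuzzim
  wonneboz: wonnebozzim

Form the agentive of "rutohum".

gavtihfar and hankelam both have last vowel 'a' yet inflect differently (gavtihfarus, hankelamast), so the last vowel is not what conditions the rule; the final letter is.
"rutohum" ends in -m. The stems ending in -m (lurmem → lurmemast, hankelam → hankelamast) add -ast.
The other patterns: stems ending in -r add -us; stems ending in -l or -z double the final consonant and add -im.
So rutohum → rutohumast.

rutohumast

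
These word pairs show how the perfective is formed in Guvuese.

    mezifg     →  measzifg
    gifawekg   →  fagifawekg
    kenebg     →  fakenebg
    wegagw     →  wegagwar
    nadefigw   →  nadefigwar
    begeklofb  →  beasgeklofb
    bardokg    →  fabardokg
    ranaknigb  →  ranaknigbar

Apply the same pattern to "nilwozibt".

fanilwozibt

"nilwozibt" has second-to-last letter 'b'. The one such stem in the data (kenebg → fakenebg) adds the prefix fa-, so the same rule applies.
The other patterns: stems whose second-to-last letter is 'g' add -ar; stems whose second-to-last letter is 'f' insert -as- after the first vowel.
So nilwozibt → fanilwozibt.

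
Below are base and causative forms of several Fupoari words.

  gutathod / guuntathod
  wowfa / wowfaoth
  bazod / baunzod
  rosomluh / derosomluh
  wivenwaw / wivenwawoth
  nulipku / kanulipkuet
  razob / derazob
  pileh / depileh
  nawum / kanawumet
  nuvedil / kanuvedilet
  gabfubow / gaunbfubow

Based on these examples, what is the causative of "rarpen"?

derarpen

gabfubow and wivenwaw both end in -w yet inflect differently (gaunbfubow, wivenwawoth), so the final letter is not what conditions the rule; the first letter is.
"rarpen" begins with r-. The stems beginning with r- (razob → derazob, rosomluh → derosomluh) add the prefix de-.
So rarpen → derarpen.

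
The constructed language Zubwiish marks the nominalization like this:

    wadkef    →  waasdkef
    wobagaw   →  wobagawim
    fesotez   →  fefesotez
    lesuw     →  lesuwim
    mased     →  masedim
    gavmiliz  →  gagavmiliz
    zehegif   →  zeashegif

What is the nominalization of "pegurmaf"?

"pegurmaf" ends in -f. The stems ending in -f (zehegif → zeashegif, wadkef → waasdkef) insert -as- after the first vowel.
So pegurmaf → peasgurmaf.

peasgurmaf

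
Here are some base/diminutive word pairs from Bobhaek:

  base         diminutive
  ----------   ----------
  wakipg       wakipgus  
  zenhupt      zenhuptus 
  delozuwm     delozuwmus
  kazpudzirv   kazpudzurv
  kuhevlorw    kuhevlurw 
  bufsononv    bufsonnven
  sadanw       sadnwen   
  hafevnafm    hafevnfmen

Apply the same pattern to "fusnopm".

"fusnopm" has second-to-last letter 'p'. The stems whose second-to-last letter is 'p' (wakipg → wakipgus, zenhupt → zenhuptus) add -us.
The other patterns: stems whose second-to-last letter is 'r' change the last vowel to 'u'; stems whose second-to-last letter is 'f' or 'n' delete the last vowel and add -en.
So fusnopm → fusnopmus.

fusnopmus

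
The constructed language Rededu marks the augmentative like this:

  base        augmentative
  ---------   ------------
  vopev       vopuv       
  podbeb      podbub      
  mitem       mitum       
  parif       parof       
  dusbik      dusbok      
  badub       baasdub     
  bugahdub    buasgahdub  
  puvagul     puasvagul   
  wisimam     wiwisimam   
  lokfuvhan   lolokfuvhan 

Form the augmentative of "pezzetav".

pepezzetav

podbeb and badub both end in -b yet inflect differently (podbub, baasdub), so the final letter is not what conditions the rule; the last vowel is.
"pezzetav" has last vowel 'a'. The stems whose last vowel is 'a' (wisimam → wiwisimam, lokfuvhan → lolokfuvhan) repeat the first consonant+vowel as a prefix.
So pezzetav → pepezzetav.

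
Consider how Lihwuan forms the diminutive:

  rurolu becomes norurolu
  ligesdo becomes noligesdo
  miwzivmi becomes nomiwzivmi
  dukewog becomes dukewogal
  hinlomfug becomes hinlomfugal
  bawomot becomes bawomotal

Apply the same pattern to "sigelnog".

sigelnogal

ligesdo and dukewog both have last vowel 'o' yet inflect differently (noligesdo, dukewogal), so the last vowel is not what conditions the rule; whether the stem ends in a vowel or a consonant is.
"sigelnog" ends in a consonant. The stems ending in a consonant (dukewog → dukewogal, hinlomfug → hinlomfugal, bawomot → bawomotal) add -al.
The other pattern: stems ending in a vowel add the prefix no-.
So sigelnog → sigelnogal.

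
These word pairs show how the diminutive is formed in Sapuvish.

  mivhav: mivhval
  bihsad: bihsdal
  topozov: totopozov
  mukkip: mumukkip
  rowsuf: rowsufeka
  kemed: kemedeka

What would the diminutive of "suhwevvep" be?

suhwevvepeka

"suhwevvep" has last vowel 'e'. The one such stem in the data (kemed → kemedeka) adds -eka, so the same rule applies.
So suhwevvep → suhwevvepeka.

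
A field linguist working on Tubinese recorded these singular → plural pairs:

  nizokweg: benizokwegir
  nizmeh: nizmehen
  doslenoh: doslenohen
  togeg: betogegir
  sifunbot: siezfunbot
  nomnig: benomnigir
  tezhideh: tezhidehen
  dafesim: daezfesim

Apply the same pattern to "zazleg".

nizmeh and nizokweg both have last vowel 'e' yet inflect differently (nizmehen, benizokwegir), so the last vowel is not what conditions the rule; the final letter is.
"zazleg" ends in -g. The stems ending in -g (nomnig → benomnigir, nizokweg → benizokwegir, togeg → betogegir) add be- … -ir around the stem.
The other patterns: stems ending in -h add -en; stems ending in -m or -t insert -ez- after the first vowel.
So zazleg → bezazlegir.

bezazlegir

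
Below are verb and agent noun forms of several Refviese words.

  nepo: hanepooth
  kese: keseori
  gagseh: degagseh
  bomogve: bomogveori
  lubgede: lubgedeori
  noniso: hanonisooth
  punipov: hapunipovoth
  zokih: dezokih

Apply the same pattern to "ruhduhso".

haruhduhsooth

lubgede and gagseh both have last vowel 'e' yet inflect differently (lubgedeori, degagseh), so the last vowel is not what conditions the rule; the final letter is.
"ruhduhso" ends in -o. The stems ending in -o (nepo → hanepooth, noniso → hanonisooth) add ha- … -oth around the stem.
So ruhduhso → haruhduhsooth.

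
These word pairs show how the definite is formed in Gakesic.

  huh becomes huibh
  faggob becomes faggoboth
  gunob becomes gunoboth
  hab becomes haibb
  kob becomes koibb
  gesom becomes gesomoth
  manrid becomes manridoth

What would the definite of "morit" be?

moritoth

hab and gunob both end in -b yet inflect differently (haibb, gunoboth), so the final letter is not what conditions the rule; the number of vowels is.
"morit" has 2 vowels. The stems with 2 vowels (gesom → gesomoth, gunob → gunoboth, faggob → faggoboth) add -oth.
So morit → moritoth.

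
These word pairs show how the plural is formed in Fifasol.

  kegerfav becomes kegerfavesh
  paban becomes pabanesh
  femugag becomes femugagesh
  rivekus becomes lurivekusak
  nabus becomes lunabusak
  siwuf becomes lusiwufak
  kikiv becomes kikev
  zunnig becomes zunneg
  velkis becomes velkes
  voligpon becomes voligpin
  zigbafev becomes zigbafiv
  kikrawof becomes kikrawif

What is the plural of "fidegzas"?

fidegzasesh

kegerfav and kikiv both end in -v yet inflect differently (kegerfavesh, kikev), so the final letter is not what conditions the rule; the last vowel is.
"fidegzas" has last vowel 'a'. The stems whose last vowel is 'a' (kegerfav → kegerfavesh, paban → pabanesh, femugag → femugagesh) add -esh.
The other patterns: stems whose last vowel is 'u' add lu- … -ak around the stem; stems whose last vowel is 'i' change the last vowel to 'e'; stems whose last vowel is 'e' or 'o' change the last vowel to 'i'.
So fidegzas → fidegzasesh.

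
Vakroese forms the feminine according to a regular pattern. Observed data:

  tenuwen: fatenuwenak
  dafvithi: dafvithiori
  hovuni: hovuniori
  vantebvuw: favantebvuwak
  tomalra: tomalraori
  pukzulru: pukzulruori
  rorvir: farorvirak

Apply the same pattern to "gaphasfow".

rorvir and dafvithi both have last vowel 'i' yet inflect differently (farorvirak, dafvithiori), so the last vowel is not what conditions the rule; whether the stem ends in a vowel or a consonant is.
"gaphasfow" ends in a consonant. The stems ending in a consonant (tenuwen → fatenuwenak, vantebvuw → favantebvuwak, rorvir → farorvirak) add fa- … -ak around the stem.
So gaphasfow → fagaphasfowak.

fagaphasfowak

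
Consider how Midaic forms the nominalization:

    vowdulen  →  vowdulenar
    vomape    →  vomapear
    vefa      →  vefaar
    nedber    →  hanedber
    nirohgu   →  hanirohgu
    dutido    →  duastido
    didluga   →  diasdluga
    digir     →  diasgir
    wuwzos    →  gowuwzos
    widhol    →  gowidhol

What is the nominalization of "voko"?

vokoar

vefa and didluga both end in -a yet inflect differently (vefaar, diasdluga), so the final letter is not what conditions the rule; the first letter is.
"voko" begins with v-. The stems beginning with v- (vowdulen → vowdulenar, vomape → vomapear, vefa → vefaar) add -ar.
The other patterns: stems beginning with n- add the prefix ha-; stems beginning with d- insert -as- after the first vowel; stems beginning with w- add the prefix go-.
So voko → vokoar.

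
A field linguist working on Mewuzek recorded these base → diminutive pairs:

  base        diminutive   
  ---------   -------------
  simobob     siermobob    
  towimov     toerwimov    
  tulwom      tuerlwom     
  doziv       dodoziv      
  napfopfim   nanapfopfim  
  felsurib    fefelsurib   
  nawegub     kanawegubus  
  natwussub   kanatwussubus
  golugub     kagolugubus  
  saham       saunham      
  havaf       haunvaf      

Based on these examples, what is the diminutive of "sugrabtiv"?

susugrabtiv

"sugrabtiv" has last vowel 'i'. The stems whose last vowel is 'i' (doziv → dodoziv, napfopfim → nanapfopfim, felsurib → fefelsurib) repeat the first consonant+vowel as a prefix.
The other patterns: stems whose last vowel is 'o' insert -er- after the first vowel; stems whose last vowel is 'u' add ka- … -us around the stem; stems whose last vowel is 'a' insert -un- after the first vowel.
So sugrabtiv → susugrabtiv.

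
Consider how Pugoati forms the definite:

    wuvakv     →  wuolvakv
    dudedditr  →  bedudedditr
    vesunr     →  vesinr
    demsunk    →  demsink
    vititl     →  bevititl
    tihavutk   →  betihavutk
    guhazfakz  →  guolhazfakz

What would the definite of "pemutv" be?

"pemutv" has second-to-last letter 't'. The stems whose second-to-last letter is 't' (dudedditr → bedudedditr, tihavutk → betihavutk, vititl → bevititl) add the prefix be-.
So pemutv → bepemutv.

bepemutv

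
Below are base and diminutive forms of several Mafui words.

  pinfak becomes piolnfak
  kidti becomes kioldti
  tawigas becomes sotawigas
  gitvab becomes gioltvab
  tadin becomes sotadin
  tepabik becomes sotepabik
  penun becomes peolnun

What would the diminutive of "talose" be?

sotalose

"talose" begins with t-. The stems beginning with t- (tadin → sotadin, tawigas → sotawigas, tepabik → sotepabik) add the prefix so-.
The other pattern: stems beginning with g-, k- or p- insert -ol- after the first vowel.
So talose → sotalose.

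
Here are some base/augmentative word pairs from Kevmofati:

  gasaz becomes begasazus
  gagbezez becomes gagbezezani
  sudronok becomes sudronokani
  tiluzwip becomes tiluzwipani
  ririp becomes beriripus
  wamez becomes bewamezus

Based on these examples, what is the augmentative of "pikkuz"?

gagbezez and wamez both end in -z yet inflect differently (gagbezezani, bewamezus), so the final letter is not what conditions the rule; the number of vowels is.
"pikkuz" has 2 vowels. The stems with 2 vowels (wamez → bewamezus, ririp → beriripus, gasaz → begasazus) add be- … -us around the stem.
So pikkuz → bepikkuzus.

bepikkuzus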